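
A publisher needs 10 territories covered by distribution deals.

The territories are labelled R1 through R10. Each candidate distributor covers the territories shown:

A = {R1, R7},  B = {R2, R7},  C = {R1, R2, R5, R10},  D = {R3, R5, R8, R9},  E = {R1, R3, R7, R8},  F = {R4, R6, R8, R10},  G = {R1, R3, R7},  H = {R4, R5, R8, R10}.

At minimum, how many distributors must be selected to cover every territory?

Take {C, D, F, G}. Their union is {R1, R2, R3, R4, R5, R6, R7, R8, R9, R10}, which is all 10 territories.
No 3 of the 8 distributors cover everything (all 56 combinations miss at least one territory), so 4 is optimal.

4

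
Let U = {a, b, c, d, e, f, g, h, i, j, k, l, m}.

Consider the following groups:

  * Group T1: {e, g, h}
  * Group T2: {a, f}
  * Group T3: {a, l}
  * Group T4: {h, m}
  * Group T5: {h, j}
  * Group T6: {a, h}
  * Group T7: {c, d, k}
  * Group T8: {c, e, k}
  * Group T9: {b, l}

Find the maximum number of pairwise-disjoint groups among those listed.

4

T2, T4, T8, T9 are pairwise disjoint (T2={a,f}; T4={h,m}; T8={c,e,k}; T9={b,l}).
Every remaining group overlaps one of these, and no 5 of the listed groups are pairwise disjoint, so 4 is the maximum.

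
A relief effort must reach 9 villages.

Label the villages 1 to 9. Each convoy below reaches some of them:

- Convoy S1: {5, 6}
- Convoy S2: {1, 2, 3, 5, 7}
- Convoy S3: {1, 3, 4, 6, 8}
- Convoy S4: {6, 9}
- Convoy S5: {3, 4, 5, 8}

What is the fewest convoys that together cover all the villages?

3

S2 and S3 and S4 together: S2 ∪ S3 ∪ S4 = {1, 2, 3, 4, 5, 6, 7, 8, 9} — every village is covered.
Only S2 contains 2, so S2 is forced; the remaining 4 villages need at least 2 more convoys (each remaining convoy adds at most 3) — so at least 3 convoys are needed, and 3 is optimal.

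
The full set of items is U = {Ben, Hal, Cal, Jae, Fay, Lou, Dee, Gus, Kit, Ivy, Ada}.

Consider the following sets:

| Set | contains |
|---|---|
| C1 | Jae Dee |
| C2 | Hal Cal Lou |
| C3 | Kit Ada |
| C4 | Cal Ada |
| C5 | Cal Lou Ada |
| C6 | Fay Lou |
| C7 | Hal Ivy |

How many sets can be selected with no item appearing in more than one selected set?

4

C1, C4, C6, C7 are pairwise disjoint (C1={Jae,Dee}; C4={Cal,Ada}; C6={Fay,Lou}; C7={Hal,Ivy}).
Every remaining set overlaps one of these, and no 5 of the listed sets are pairwise disjoint, so 4 is the maximum.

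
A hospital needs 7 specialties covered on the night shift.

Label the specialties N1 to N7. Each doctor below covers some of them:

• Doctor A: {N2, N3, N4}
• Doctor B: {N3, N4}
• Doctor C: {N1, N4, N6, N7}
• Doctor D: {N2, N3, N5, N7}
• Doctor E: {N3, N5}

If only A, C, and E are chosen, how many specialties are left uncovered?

Union of A, C, E = {N1, N2, N3, N4, N5, N6, N7} — that's every specialty, so 0 are uncovered.

0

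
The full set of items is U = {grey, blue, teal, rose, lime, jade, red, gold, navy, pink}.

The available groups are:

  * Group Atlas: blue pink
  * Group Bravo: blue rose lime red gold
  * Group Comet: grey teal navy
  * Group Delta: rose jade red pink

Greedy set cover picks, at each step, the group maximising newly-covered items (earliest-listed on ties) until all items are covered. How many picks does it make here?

Greedy: pick Bravo (covers 5 new) → pick Comet (covers 3 new) → pick Delta (covers 2 new). Total picks: 3.

3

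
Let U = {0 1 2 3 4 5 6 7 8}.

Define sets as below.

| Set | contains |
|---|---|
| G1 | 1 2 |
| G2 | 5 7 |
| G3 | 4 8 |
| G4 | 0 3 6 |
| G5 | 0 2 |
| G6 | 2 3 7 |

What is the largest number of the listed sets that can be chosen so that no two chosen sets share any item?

4

G1, G2, G3, G4 are pairwise disjoint (G1={1,2}; G2={5,7}; G3={4,8}; G4={0,3,6}).
Every remaining set overlaps one of these, and no 5 of the listed sets are pairwise disjoint, so 4 is the maximum.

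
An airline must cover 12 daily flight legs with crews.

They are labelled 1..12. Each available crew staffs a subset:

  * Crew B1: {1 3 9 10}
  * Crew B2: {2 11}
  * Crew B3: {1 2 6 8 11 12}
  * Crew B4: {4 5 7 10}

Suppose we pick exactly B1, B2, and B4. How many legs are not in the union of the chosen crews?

3

Union of B1, B2, B4 = {1, 2, 3, 4, 5, 7, 9, 10, 11}.
Not covered: 6, 8, 12 — 3 legs.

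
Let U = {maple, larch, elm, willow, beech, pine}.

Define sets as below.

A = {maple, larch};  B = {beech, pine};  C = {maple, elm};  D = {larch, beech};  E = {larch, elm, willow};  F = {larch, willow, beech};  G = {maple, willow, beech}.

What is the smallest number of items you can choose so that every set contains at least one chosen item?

3

H = {maple, elm, beech} meets every set (each contains at least one member of H), and |H| = 3.
No choice of 2 items meets every set, so 3 is the minimum.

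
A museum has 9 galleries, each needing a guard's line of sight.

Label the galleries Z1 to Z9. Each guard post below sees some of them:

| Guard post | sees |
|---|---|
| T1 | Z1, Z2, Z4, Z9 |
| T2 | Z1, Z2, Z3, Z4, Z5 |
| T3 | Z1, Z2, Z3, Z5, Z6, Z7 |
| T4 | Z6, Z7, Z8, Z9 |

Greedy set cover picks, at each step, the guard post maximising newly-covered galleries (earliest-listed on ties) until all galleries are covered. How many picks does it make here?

3

Greedy: pick T3 (covers 6 new) → pick T1 (covers 2 new) → pick T4 (covers 1 new). Total picks: 3.
(The true minimum cover uses only 2 guard posts, so greedy is not optimal here.)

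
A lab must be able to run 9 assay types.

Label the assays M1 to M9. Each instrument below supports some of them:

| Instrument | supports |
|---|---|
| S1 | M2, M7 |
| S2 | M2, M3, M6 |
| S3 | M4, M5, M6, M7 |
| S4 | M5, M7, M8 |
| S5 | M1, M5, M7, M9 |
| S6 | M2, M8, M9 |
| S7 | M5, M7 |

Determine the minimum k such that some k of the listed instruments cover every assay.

4

Take {S2, S3, S5, S6}. Their union is {M1, M2, M3, M4, M5, M6, M7, M8, M9}, which is all 9 assays.
No 3 of the 7 instruments cover everything (all 35 combinations miss at least one assay), so 4 is optimal.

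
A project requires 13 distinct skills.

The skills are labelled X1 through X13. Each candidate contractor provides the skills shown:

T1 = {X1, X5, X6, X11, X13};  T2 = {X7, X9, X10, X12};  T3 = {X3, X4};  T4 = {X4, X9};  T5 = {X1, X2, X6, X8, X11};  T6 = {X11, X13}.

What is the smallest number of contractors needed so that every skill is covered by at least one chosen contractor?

Take {T1, T2, T3, T5}. Their union is {X1, X2, X3, X4, X5, X6, X7, X8, X9, X10, X11, X12, X13}, which is all 13 skills.
Only T3 contains X3, so T3 is forced; the remaining 11 skills need at least 3 more contractors (each remaining contractor adds at most 5) — so at least 4 contractors are needed, and 4 is optimal.

4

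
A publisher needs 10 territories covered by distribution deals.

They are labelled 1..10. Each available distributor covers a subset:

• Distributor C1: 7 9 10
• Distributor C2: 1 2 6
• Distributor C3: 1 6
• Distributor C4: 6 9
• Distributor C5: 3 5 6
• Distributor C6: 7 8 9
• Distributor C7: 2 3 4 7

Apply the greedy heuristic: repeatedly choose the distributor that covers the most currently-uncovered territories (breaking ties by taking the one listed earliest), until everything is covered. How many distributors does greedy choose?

5

Greedy: pick C7 (covers 4 new) → pick C1 (covers 2 new) → pick C2 (covers 2 new) → pick C5 (covers 1 new) → pick C6 (covers 1 new). Total picks: 5.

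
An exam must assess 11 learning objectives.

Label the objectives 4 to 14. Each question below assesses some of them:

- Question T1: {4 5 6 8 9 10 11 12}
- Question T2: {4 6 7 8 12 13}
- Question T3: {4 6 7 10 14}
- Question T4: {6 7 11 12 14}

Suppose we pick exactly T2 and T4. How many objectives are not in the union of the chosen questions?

3

Union of T2, T4 = {4, 6, 7, 8, 11, 12, 13, 14}.
Not covered: 5, 9, 10 — 3 objectives.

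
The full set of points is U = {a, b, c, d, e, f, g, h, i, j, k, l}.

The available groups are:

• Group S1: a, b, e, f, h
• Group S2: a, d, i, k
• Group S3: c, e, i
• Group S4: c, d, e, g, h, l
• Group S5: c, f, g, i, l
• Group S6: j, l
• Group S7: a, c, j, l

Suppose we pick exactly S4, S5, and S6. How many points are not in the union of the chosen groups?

3

Union of S4, S5, S6 = {c, d, e, f, g, h, i, j, l}.
Not covered: a, b, k — 3 points.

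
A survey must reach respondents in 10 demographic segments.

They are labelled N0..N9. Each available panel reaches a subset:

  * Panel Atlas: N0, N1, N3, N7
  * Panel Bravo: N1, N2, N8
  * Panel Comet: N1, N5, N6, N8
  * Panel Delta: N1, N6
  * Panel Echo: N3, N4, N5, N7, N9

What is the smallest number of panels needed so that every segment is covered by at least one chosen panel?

4

Atlas and Bravo and Comet and Echo together: Atlas ∪ Bravo ∪ Comet ∪ Echo = {N0, N1, N2, N3, N4, N5, N6, N7, N8, N9} — every segment is covered.
No 3 of the 5 panels cover everything (all 10 combinations miss at least one segment), so 4 is optimal.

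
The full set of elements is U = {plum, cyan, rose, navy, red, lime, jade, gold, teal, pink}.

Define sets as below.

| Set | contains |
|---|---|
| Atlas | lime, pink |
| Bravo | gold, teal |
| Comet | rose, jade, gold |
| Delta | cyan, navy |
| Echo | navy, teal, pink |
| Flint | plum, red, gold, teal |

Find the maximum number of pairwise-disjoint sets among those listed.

Atlas, Comet, Delta are pairwise disjoint (Atlas={lime,pink}; Comet={rose,jade,gold}; Delta={cyan,navy}).
Every remaining set overlaps one of these, and no 4 of the listed sets are pairwise disjoint, so 3 is the maximum.

3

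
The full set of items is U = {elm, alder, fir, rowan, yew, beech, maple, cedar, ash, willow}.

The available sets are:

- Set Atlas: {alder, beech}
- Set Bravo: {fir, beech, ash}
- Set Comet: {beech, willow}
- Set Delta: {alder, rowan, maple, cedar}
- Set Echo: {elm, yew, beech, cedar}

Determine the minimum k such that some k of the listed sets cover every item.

Take {Bravo, Comet, Delta, Echo}. Their union is {elm, alder, fir, rowan, yew, beech, maple, cedar, ash, willow}, which is all 10 items.
No 3 of the 5 sets cover everything (all 10 combinations miss at least one item), so 4 is optimal.

4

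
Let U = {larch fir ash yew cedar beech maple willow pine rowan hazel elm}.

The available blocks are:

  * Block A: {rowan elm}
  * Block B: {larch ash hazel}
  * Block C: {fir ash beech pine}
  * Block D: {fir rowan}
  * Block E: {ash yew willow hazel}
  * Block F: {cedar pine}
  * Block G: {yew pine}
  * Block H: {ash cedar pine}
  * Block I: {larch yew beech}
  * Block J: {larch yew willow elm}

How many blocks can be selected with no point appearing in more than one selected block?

3

A, F, I are pairwise disjoint (A={rowan,elm}; F={cedar,pine}; I={larch,yew,beech}).
Every remaining block overlaps one of these, and no 4 of the listed blocks are pairwise disjoint, so 3 is the maximum.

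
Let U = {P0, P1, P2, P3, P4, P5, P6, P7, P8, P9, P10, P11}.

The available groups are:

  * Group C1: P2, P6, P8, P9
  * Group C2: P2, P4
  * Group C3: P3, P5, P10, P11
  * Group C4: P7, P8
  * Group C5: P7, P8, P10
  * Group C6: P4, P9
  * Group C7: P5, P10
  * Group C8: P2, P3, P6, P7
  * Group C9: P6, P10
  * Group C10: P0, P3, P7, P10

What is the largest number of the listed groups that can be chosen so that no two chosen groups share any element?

3

C2, C4, C7 are pairwise disjoint (C2={P2,P4}; C4={P7,P8}; C7={P5,P10}).
Every remaining group overlaps one of these, and no 4 of the listed groups are pairwise disjoint, so 3 is the maximum.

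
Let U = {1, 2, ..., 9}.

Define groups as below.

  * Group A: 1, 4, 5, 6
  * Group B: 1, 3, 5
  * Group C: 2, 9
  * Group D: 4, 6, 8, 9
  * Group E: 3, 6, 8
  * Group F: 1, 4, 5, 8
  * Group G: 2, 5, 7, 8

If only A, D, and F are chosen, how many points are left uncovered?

Union of A, D, F = {1, 4, 5, 6, 8, 9}.
Not covered: 2, 3, 7 — 3 points.

3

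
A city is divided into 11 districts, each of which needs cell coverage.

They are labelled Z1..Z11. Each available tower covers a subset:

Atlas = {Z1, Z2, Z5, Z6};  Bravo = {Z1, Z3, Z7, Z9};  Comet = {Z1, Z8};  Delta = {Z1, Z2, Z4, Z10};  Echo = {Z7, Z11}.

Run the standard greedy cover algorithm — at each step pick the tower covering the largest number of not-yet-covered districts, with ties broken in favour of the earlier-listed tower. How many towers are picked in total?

5

Greedy: pick Atlas (covers 4 new) → pick Bravo (covers 3 new) → pick Delta (covers 2 new) → pick Comet (covers 1 new) → pick Echo (covers 1 new). Total picks: 5.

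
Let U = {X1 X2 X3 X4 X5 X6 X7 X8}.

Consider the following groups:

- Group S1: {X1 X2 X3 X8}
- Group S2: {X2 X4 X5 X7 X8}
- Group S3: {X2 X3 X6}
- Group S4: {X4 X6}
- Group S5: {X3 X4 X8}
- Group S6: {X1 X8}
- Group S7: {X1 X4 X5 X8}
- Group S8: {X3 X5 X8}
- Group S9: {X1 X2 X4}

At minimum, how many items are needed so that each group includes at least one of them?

3

The 3 items {X2, X6, X8} hit every group.
No choice of 2 items meets every group, so 3 is the minimum.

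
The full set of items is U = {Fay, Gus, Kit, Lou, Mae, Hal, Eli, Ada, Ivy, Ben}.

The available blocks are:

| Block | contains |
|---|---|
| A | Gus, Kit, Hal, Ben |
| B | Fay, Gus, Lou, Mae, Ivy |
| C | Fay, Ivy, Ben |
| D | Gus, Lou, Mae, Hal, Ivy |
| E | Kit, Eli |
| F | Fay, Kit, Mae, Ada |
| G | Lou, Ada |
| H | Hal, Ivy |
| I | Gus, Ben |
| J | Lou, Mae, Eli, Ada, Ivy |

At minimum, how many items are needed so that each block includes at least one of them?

The 4 items {Eli, Ada, Ivy, Ben} hit every block.
The blocks E, G, H, I are pairwise disjoint, so any hitting set needs a separate item for each — at least 4. Hence 4 is optimal.

4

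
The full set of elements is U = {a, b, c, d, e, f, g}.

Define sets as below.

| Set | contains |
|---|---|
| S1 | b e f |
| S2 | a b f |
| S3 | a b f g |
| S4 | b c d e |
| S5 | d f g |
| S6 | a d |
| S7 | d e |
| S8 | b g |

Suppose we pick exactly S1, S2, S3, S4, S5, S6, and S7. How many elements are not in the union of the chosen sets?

Union of S1, S2, S3, S4, S5, S6, S7 = {a, b, c, d, e, f, g} — that's every element, so 0 are uncovered.

0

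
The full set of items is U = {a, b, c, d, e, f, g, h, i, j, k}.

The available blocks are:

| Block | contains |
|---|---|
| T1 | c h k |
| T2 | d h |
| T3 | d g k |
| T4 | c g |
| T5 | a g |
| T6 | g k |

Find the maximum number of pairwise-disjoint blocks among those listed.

T2, T4 are pairwise disjoint (T2={d,h}; T4={c,g}).
Every remaining block overlaps one of these, and no 3 of the listed blocks are pairwise disjoint, so 2 is the maximum.

2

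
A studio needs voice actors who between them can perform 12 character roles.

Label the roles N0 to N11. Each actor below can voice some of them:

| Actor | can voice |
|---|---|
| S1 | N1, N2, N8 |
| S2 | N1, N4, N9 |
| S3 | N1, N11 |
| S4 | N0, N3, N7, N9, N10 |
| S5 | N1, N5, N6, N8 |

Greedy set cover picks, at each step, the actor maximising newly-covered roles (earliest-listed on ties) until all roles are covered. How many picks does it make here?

5

Greedy: pick S4 (covers 5 new) → pick S5 (covers 4 new) → pick S1 (covers 1 new) → pick S2 (covers 1 new) → pick S3 (covers 1 new). Total picks: 5.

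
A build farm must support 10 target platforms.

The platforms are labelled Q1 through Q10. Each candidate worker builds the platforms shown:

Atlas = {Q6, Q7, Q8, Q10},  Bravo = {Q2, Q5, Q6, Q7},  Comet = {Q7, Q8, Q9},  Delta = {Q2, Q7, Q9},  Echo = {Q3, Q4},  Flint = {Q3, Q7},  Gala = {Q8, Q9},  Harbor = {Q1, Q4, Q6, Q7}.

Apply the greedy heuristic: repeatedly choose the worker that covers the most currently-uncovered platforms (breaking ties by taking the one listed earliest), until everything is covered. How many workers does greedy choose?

Greedy: pick Atlas (covers 4 new) → pick Bravo (covers 2 new) → pick Echo (covers 2 new) → pick Comet (covers 1 new) → pick Harbor (covers 1 new). Total picks: 5.

5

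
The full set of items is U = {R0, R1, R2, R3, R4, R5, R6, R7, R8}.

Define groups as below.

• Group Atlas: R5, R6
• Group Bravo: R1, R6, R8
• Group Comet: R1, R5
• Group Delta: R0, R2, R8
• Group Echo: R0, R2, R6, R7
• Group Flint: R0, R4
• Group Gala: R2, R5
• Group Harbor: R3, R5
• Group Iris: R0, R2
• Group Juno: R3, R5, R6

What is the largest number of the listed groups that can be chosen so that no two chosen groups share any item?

3

Bravo, Harbor, Iris are pairwise disjoint (Bravo={R1,R6,R8}; Harbor={R3,R5}; Iris={R0,R2}).
Every remaining group overlaps one of these, and no 4 of the listed groups are pairwise disjoint, so 3 is the maximum.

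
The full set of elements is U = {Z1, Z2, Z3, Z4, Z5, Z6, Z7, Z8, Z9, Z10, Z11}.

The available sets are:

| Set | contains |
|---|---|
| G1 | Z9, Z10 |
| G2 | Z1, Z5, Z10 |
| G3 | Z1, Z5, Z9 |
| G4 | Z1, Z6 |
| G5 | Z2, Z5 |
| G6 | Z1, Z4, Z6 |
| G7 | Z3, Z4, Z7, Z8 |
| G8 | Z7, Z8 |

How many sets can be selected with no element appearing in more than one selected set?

G1, G4, G5, G8 are pairwise disjoint (G1={Z9,Z10}; G4={Z1,Z6}; G5={Z2,Z5}; G8={Z7,Z8}).
Every remaining set overlaps one of these, and no 5 of the listed sets are pairwise disjoint, so 4 is the maximum.

4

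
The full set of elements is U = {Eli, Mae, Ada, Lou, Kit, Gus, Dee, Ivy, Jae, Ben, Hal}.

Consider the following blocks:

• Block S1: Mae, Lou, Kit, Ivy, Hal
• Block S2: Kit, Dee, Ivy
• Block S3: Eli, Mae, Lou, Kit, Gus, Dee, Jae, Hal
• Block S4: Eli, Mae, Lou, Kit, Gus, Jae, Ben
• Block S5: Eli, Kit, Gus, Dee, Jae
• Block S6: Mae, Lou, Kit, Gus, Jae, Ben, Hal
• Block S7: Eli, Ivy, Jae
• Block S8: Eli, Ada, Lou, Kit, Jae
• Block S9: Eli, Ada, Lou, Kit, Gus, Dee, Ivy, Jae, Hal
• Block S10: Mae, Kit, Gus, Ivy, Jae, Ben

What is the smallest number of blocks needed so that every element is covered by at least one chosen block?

2

S4 and S9 cover everything between them: the union {Eli, Mae, Ada, Lou, Kit, Gus, Dee, Ivy, Jae, Ben, Hal} is all of U.
No single block has all 11 elements (the largest, S9, has 9), so 2 is optimal.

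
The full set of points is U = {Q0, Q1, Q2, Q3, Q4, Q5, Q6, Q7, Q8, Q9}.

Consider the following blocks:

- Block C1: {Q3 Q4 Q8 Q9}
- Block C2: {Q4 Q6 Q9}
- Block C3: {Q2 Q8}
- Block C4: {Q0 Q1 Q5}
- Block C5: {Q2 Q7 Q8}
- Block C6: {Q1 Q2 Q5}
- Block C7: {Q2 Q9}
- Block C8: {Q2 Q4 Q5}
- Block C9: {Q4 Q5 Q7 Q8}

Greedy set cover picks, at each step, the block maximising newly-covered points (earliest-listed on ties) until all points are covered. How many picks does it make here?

4

Greedy: pick C1 (covers 4 new) → pick C4 (covers 3 new) → pick C5 (covers 2 new) → pick C2 (covers 1 new). Total picks: 4.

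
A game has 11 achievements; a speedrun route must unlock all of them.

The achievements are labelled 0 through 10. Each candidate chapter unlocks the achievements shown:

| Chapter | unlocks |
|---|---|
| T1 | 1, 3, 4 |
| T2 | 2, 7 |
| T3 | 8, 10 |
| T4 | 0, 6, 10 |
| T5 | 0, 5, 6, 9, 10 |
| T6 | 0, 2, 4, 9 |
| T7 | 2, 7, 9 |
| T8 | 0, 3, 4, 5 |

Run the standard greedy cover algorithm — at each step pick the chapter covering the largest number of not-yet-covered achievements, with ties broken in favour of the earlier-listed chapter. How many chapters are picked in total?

Greedy: pick T5 (covers 5 new) → pick T1 (covers 3 new) → pick T2 (covers 2 new) → pick T3 (covers 1 new). Total picks: 4.

4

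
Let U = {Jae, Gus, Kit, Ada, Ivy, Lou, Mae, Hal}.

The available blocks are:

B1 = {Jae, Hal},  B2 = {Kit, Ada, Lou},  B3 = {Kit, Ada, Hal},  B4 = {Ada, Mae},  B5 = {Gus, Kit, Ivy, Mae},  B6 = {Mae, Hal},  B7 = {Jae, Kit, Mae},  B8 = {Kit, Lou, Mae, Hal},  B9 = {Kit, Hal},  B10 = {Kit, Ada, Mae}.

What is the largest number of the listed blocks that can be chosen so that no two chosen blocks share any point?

B4, B9 are pairwise disjoint (B4={Ada,Mae}; B9={Kit,Hal}).
Every remaining block overlaps one of these, and no 3 of the listed blocks are pairwise disjoint, so 2 is the maximum.

2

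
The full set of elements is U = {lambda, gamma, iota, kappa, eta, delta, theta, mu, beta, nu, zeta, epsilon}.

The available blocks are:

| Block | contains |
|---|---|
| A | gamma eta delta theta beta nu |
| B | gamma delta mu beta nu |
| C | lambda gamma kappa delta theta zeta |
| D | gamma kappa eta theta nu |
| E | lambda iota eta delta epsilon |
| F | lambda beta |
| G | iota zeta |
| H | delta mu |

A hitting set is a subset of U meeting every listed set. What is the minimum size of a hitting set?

4

The 4 elements {lambda, iota, theta, mu} hit every block.
The blocks D, F, G, H are pairwise disjoint, so any hitting set needs a separate element for each — at least 4. Hence 4 is optimal.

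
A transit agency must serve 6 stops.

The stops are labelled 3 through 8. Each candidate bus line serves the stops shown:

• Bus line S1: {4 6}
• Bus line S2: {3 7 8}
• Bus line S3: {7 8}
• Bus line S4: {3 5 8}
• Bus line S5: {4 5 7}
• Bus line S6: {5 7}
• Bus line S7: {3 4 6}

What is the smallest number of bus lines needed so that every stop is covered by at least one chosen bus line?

S1 and S4 and S5 together: S1 ∪ S4 ∪ S5 = {3, 4, 5, 6, 7, 8} — every stop is covered.
No 2 of the 7 bus lines cover everything (all 21 combinations miss at least one stop), so 3 is optimal.

3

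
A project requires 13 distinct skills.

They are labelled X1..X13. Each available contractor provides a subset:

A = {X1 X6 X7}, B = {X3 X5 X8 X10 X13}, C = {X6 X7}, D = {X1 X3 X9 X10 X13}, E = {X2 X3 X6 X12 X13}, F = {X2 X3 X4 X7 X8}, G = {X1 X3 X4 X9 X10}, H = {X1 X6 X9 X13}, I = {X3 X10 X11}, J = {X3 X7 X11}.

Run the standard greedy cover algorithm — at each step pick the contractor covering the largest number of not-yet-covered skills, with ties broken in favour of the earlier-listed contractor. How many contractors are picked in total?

Greedy: pick B (covers 5 new) → pick A (covers 3 new) → pick E (covers 2 new) → pick G (covers 2 new) → pick I (covers 1 new). Total picks: 5.
(The true minimum cover uses only 4 contractors, so greedy is not optimal here.)

5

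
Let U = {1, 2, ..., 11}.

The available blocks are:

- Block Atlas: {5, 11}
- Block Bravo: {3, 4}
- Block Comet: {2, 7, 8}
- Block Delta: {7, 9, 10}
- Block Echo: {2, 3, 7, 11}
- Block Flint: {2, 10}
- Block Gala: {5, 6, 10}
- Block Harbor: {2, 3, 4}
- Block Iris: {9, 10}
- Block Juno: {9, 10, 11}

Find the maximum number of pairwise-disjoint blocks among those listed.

4

Atlas, Bravo, Comet, Iris are pairwise disjoint (Atlas={5,11}; Bravo={3,4}; Comet={2,7,8}; Iris={9,10}).
Every remaining block overlaps one of these, and no 5 of the listed blocks are pairwise disjoint, so 4 is the maximum.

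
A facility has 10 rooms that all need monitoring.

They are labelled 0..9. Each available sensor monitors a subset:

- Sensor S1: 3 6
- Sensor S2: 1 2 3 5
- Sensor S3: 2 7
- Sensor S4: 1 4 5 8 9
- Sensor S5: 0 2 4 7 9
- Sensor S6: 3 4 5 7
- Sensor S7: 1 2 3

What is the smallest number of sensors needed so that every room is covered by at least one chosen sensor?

3

S1 and S4 and S5 together: S1 ∪ S4 ∪ S5 = {0, 1, 2, 3, 4, 5, 6, 7, 8, 9} — every room is covered.
Only S5 contains 0, so S5 is forced; the remaining 5 rooms need at least 2 more sensors (each remaining sensor adds at most 3) — so at least 3 sensors are needed, and 3 is optimal.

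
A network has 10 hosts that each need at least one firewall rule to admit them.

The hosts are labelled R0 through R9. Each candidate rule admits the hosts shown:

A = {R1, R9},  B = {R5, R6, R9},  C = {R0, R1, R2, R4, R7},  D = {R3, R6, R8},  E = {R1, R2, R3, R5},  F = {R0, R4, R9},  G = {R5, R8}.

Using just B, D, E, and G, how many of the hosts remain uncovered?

Union of B, D, E, G = {R1, R2, R3, R5, R6, R8, R9}.
Not covered: R0, R4, R7 — 3 hosts.

3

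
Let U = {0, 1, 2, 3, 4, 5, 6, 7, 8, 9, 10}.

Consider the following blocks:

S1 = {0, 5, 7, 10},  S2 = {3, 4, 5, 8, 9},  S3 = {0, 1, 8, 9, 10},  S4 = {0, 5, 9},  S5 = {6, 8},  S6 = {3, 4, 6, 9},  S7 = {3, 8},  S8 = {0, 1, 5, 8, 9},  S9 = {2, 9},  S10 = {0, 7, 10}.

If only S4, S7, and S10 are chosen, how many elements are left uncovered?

4

Union of S4, S7, S10 = {0, 3, 5, 7, 8, 9, 10}.
Not covered: 1, 2, 4, 6 — 4 elements.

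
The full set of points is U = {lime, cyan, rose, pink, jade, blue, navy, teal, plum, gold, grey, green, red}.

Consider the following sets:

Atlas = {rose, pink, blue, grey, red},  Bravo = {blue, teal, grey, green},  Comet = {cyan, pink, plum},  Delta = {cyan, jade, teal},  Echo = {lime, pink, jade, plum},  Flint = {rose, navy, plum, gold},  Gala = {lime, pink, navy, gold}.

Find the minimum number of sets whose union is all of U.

5

Atlas and Bravo and Comet and Echo and Flint together: Atlas ∪ Bravo ∪ Comet ∪ Echo ∪ Flint = {lime, cyan, rose, pink, jade, blue, navy, teal, plum, gold, grey, green, red} — every point is covered.
No 4 of the 7 sets cover everything (all 35 combinations miss at least one point), so 5 is optimal.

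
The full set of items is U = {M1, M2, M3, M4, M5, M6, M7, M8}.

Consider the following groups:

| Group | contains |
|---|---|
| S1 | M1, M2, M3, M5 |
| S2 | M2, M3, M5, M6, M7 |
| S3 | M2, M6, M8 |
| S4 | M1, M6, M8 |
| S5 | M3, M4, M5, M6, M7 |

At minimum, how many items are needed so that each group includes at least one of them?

2

Take H = {M5, M6}. Each listed group contains at least one of these, so H is a hitting set of size 2.
No single item lies in every group, so at least 2 are needed and 2 is optimal.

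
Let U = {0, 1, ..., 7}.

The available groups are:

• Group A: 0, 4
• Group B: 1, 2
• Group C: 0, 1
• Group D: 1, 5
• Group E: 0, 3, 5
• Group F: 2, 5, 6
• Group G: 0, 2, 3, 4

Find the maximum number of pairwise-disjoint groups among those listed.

D, G are pairwise disjoint (D={1,5}; G={0,2,3,4}).
Every remaining group overlaps one of these, and no 3 of the listed groups are pairwise disjoint, so 2 is the maximum.

2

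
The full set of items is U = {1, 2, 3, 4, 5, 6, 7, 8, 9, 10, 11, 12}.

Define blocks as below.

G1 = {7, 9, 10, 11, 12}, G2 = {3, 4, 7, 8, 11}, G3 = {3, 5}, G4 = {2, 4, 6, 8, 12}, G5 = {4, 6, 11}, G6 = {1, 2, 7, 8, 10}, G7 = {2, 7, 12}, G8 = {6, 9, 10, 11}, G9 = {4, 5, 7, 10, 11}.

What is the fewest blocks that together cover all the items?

Take {G3, G4, G6, G8}. Their union is {1, 2, 3, 4, 5, 6, 7, 8, 9, 10, 11, 12}, which is all 12 items.
Only G6 contains 1, so G6 is forced; the remaining 7 items need at least 3 more blocks (each remaining block adds at most 3) — so at least 4 blocks are needed, and 4 is optimal.

4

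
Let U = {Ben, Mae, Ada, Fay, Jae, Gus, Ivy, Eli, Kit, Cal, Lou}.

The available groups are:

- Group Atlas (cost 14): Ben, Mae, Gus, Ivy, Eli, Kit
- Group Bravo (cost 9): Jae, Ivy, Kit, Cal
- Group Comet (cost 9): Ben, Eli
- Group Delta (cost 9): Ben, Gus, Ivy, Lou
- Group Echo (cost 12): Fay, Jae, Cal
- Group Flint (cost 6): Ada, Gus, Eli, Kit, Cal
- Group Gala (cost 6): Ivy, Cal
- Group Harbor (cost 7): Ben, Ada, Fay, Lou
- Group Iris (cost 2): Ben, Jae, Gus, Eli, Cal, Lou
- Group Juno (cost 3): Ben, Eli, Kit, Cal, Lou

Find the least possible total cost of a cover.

23

Atlas, Harbor, Iris together cover every element (Atlas ∪ Harbor ∪ Iris = {Ben, Mae, Ada, Fay, Jae, Gus, Ivy, Eli, Kit, Cal, Lou}); total cost 14 + 7 + 2 = 23.
The greedy pick Iris, Flint, Gala, Harbor, Atlas costs 35; no covering selection beats 23.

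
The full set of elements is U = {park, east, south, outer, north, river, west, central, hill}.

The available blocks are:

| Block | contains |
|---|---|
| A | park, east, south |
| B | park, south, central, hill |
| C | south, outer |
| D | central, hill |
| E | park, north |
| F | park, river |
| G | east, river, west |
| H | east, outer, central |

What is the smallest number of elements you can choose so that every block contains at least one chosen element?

4

T = {park, east, outer, hill} meets every block (each contains at least one member of T), and |T| = 4.
The blocks C, D, E, G are pairwise disjoint, so any hitting set needs a separate element for each — at least 4. Hence 4 is optimal.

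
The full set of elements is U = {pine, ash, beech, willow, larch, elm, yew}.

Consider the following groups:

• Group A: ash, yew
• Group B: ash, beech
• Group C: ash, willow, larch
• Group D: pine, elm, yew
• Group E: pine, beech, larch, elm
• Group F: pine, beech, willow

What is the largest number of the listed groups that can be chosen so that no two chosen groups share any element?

A, E are pairwise disjoint (A={ash,yew}; E={pine,beech,larch,elm}).
Every remaining group overlaps one of these, and no 3 of the listed groups are pairwise disjoint, so 2 is the maximum.

2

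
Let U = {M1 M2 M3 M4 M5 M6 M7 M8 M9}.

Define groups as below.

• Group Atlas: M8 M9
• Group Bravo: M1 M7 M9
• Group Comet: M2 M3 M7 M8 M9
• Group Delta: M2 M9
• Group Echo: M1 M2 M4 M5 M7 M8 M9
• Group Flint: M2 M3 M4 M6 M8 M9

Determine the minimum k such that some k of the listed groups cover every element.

Echo and Flint cover everything between them: the union {M1, M2, M3, M4, M5, M6, M7, M8, M9} is all of U.
No single group has all 9 elements (the largest, Echo, has 7), so 2 is optimal.

2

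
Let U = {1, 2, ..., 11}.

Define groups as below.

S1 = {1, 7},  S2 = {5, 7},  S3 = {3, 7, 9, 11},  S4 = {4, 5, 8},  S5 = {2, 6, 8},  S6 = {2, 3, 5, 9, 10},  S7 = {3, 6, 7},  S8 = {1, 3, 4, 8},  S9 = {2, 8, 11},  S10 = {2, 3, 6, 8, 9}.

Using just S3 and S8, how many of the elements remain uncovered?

4

Union of S3, S8 = {1, 3, 4, 7, 8, 9, 11}.
Not covered: 2, 5, 6, 10 — 4 elements.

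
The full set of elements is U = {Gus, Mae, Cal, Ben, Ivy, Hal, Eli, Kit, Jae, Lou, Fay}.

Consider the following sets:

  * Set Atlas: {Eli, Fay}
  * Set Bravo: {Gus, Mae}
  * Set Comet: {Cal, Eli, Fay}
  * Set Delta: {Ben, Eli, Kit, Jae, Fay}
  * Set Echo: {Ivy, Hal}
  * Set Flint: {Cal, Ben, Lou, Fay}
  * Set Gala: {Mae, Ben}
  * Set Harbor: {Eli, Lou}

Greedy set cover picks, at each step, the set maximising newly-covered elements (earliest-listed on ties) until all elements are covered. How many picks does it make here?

4

Greedy: pick Delta (covers 5 new) → pick Bravo (covers 2 new) → pick Echo (covers 2 new) → pick Flint (covers 2 new). Total picks: 4.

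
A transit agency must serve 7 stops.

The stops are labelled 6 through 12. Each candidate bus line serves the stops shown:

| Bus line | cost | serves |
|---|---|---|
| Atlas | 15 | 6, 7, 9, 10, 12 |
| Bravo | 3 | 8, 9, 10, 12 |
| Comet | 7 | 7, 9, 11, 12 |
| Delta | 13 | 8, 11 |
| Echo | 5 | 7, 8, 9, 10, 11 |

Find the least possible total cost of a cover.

Atlas, Echo together cover every stop (Atlas ∪ Echo = {6, 7, 8, 9, 10, 11, 12}); total cost 15 + 5 = 20.
The greedy pick Bravo, Echo, Atlas costs 23; no covering selection beats 20.

20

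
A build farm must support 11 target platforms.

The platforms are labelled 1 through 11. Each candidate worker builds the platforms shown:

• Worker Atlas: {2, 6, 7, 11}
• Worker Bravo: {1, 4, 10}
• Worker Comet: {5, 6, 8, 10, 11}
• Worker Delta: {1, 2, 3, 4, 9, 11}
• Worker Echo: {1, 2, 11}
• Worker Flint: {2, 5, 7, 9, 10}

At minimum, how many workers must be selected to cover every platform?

Atlas and Comet and Delta together: Atlas ∪ Comet ∪ Delta = {1, 2, 3, 4, 5, 6, 7, 8, 9, 10, 11} — every platform is covered.
Only Delta contains 3, so Delta is forced; the remaining 5 platforms need at least 2 more workers (each remaining worker adds at most 4) — so at least 3 workers are needed, and 3 is optimal.

3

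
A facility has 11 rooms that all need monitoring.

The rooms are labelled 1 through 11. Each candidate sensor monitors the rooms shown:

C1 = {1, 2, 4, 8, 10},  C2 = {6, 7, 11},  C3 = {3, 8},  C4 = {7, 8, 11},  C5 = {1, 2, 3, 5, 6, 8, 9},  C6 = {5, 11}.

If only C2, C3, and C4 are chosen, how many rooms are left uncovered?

6

Union of C2, C3, C4 = {3, 6, 7, 8, 11}.
Not covered: 1, 2, 4, 5, 9, 10 — 6 rooms.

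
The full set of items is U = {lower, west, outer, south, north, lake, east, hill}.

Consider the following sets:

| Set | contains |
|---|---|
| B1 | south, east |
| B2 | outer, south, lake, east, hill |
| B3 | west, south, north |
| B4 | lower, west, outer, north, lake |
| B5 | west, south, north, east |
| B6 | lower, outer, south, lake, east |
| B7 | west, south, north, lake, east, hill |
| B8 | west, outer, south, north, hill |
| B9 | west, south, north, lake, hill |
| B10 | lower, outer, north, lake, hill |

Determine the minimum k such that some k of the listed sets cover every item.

2

B2 and B4 together: B2 ∪ B4 = {lower, west, outer, south, north, lake, east, hill} — every item is covered.
No single set has all 8 items (the largest, B7, has 6), so 2 is optimal.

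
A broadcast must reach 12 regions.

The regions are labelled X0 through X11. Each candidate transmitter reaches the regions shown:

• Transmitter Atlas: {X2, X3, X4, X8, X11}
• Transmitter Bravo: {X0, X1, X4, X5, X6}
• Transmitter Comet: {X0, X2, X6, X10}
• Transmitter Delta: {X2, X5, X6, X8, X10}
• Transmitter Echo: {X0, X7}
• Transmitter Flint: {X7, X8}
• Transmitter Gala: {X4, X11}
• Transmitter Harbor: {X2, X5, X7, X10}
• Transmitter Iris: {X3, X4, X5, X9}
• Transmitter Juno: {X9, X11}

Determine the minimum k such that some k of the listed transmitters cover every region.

4

Take {Atlas, Bravo, Harbor, Iris}. Their union is {X0, X1, X2, X3, X4, X5, X6, X7, X8, X9, X10, X11}, which is all 12 regions.
No 3 of the 10 transmitters cover everything (all 120 combinations miss at least one region), so 4 is optimal.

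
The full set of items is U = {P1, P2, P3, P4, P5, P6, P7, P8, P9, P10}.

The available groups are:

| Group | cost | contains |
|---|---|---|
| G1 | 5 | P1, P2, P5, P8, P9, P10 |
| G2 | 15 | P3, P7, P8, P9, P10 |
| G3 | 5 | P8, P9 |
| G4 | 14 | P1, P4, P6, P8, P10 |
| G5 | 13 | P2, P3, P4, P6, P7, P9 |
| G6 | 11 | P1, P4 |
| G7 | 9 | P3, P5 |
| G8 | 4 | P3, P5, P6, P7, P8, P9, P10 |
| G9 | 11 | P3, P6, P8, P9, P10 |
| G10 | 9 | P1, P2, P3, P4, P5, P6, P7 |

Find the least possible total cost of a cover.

G8, G10 together cover every item (G8 ∪ G10 = {P1, P2, P3, P4, P5, P6, P7, P8, P9, P10}); total cost 4 + 9 = 13.
The greedy pick G8, G1, G10 costs 18; no covering selection beats 13.

13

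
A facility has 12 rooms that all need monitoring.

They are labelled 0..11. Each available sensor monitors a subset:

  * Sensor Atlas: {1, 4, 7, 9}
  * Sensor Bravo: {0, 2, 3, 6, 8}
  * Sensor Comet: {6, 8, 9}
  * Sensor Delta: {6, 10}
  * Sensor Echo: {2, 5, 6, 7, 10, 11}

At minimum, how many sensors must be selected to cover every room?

Take {Atlas, Bravo, Echo}. Their union is {0, 1, 2, 3, 4, 5, 6, 7, 8, 9, 10, 11}, which is all 12 rooms.
Only Bravo contains 0, so Bravo is forced; the remaining 7 rooms need at least 2 more sensors (each remaining sensor adds at most 4) — so at least 3 sensors are needed, and 3 is optimal.

3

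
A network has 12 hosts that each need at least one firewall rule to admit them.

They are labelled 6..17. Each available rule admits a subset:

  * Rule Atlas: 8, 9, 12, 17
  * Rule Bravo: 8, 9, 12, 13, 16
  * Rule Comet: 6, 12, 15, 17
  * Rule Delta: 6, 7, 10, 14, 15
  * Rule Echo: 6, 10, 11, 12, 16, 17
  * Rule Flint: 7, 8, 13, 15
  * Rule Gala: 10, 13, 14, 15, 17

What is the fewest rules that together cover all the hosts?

3

Bravo and Delta and Echo together: Bravo ∪ Delta ∪ Echo = {6, 7, 8, 9, 10, 11, 12, 13, 14, 15, 16, 17} — every host is covered.
Only Echo contains 11, so Echo is forced; the remaining 6 hosts need at least 2 more rules (each remaining rule adds at most 4) — so at least 3 rules are needed, and 3 is optimal.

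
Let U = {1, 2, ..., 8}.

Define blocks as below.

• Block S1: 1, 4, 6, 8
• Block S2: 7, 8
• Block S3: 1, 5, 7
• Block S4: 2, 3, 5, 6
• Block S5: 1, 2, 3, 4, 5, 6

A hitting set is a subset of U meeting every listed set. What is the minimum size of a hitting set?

2

The 2 items {5, 8} hit every block.
The blocks S2, S4 are pairwise disjoint, so any hitting set needs a separate item for each — at least 2. Hence 2 is optimal.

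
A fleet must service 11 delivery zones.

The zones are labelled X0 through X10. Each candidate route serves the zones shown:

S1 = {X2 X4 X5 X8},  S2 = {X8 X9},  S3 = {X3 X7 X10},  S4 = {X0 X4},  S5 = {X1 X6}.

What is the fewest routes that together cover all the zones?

5

Take {S1, S2, S3, S4, S5}. Their union is {X0, X1, X2, X3, X4, X5, X6, X7, X8, X9, X10}, which is all 11 zones.
No 4 of the 5 routes cover everything (all 5 combinations miss at least one zone), so 5 is optimal.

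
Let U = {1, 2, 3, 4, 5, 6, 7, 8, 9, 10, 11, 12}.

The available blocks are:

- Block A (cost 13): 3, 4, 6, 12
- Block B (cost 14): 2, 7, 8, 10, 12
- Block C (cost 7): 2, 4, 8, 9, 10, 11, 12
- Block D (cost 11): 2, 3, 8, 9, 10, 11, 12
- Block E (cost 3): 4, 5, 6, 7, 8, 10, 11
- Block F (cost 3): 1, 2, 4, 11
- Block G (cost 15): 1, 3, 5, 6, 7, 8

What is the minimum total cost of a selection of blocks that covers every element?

D, E, F together cover every element (D ∪ E ∪ F = {1, 2, 3, 4, 5, 6, 7, 8, 9, 10, 11, 12}); total cost 11 + 3 + 3 = 17.
The greedy pick E, F, C, D costs 24; no covering selection beats 17.

17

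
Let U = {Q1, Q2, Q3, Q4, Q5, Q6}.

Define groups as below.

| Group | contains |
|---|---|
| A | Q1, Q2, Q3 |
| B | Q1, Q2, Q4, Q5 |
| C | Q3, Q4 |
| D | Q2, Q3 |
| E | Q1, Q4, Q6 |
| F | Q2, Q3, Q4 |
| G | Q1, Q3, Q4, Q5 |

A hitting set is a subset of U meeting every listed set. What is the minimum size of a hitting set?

2

Take H = {Q2, Q4}. Each listed group contains at least one of these, so H is a hitting set of size 2.
The groups D, E are pairwise disjoint, so any hitting set needs a separate element for each — at least 2. Hence 2 is optimal.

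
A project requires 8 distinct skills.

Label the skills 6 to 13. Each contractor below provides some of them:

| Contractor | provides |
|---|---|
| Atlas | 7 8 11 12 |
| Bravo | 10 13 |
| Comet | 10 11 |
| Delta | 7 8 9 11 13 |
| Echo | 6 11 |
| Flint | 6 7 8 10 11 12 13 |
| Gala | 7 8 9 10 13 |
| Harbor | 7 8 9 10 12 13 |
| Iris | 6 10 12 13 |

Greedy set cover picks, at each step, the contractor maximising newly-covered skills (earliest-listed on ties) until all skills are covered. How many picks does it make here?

2

Greedy: pick Flint (covers 7 new) → pick Delta (covers 1 new). Total picks: 2.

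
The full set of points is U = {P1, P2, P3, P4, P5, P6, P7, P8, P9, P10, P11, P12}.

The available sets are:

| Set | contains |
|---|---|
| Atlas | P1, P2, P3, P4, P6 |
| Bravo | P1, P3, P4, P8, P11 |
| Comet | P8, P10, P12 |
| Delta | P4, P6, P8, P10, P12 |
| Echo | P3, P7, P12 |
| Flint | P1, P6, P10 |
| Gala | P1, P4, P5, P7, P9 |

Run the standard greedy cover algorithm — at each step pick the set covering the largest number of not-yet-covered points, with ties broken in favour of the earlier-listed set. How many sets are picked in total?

Greedy: pick Atlas (covers 5 new) → pick Comet (covers 3 new) → pick Gala (covers 3 new) → pick Bravo (covers 1 new). Total picks: 4.

4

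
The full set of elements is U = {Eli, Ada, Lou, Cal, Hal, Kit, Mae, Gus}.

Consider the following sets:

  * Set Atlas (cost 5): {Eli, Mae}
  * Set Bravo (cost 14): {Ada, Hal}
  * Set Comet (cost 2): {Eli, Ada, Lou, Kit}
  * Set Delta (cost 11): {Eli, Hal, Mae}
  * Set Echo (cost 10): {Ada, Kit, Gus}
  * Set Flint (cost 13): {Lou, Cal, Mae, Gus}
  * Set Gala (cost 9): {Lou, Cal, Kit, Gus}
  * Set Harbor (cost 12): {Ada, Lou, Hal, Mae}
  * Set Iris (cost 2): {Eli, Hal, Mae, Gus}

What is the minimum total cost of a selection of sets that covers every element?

Comet, Gala, Iris together cover every element (Comet ∪ Gala ∪ Iris = {Eli, Ada, Lou, Cal, Hal, Kit, Mae, Gus}); total cost 2 + 9 + 2 = 13.
No covering selection has total cost below 13.

13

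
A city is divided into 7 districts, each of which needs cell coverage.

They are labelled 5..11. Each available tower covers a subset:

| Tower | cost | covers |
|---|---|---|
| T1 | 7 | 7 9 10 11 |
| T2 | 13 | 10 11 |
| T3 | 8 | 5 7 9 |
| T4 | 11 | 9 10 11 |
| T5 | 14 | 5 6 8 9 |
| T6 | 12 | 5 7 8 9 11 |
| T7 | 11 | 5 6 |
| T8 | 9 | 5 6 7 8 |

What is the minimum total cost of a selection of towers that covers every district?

T1, T8 together cover every district (T1 ∪ T8 = {5, 6, 7, 8, 9, 10, 11}); total cost 7 + 9 = 16.
No covering selection has total cost below 16.

16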